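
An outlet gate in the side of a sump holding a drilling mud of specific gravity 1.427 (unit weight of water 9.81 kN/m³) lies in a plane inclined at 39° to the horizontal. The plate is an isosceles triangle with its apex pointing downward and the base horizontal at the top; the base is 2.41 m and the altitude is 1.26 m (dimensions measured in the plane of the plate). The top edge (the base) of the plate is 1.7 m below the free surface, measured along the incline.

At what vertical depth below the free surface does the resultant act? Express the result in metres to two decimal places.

γ = 1.427 × 9.81 = 13.99887 kN/m³.
Let θ = 39° be the plate's angle to the horizontal; measure y along the incline from where the plane meets the free surface. Vertical depth h = y·sinθ with sinθ = 0.629320.
With the apex down, the centroid sits h/3 = 1.26/3 = 0.42 m below the base (the top edge), so y_c = 1.7 + 0.42 = 2.12 m and h_c = 2.12 × 0.629320 = 1.33416 m.
A = ½ × 2.41 × 1.26 = 1.5183 m².
Resultant F = γ·h_c·A = 13.99887 × 1.33416 × 1.5183 = 28.3569 kN.
I_c = b·h³/36 = 2.41 × 1.26³/36 = 0.133914 m⁴.
Centre of pressure: y_p = y_c + I_c/(y_c·A) = 2.12 + 0.133914/(2.12 × 1.5183) = 2.12 + 0.0416038 = 2.1616 m along the plane.
Vertically, h_p = y_p·sinθ = 2.1616 × 0.629320 = 1.36034 m.

h_p = 1.36 m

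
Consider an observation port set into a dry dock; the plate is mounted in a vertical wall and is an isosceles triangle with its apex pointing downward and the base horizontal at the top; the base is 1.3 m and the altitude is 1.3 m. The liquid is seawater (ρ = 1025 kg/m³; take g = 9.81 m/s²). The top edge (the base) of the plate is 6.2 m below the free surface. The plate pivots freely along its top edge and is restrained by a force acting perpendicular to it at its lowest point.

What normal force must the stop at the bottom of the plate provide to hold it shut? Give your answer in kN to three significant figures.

γ = ρg = 1025 × 9.81 / 1000 = 10.05525 kN/m³.
With the apex down, the centroid sits h/3 = 1.3/3 = 0.433333 m below the base (the top edge), so the centroid depth is h_c = 6.2 + 0.433333 = 6.63333 m.
A = ½ × 1.3 × 1.3 = 0.845 m².
Resultant F = γ·h_c·A = 10.05525 × 6.63333 × 0.845 = 56.3613 kN.
I_c = b·h³/36 = 1.3 × 1.3³/36 = 0.0793361 m⁴.
Centre of pressure: y_p = y_c + I_c/(y_c·A) = 6.63333 + 0.0793361/(6.63333 × 0.845) = 6.63333 + 0.0141541 = 6.64748 m along the plane.
The resultant acts 0.433333 + 0.0141541 = 0.447487 m (along the plate) below the hinge at the top edge, so the moment about the hinge is M = F × 0.447487 = 56.3613 × 0.447487 = 25.2209 kN·m.
A normal force at the bottom, 1.3 m from the hinge, must supply this moment: P = 25.2209/1.3 = 19.4007 kN.

P ≈ 19.4 kN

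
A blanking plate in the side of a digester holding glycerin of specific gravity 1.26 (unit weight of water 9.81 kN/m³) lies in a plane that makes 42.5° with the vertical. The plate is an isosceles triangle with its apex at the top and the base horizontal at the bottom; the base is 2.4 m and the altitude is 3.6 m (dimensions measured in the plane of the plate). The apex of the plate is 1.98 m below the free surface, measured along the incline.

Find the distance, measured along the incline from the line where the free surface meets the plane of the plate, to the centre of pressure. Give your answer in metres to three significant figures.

y_p = 4.54 m

γ = 1.26 × 9.81 = 12.3606 kN/m³.
The plate makes 42.5° with the vertical, i.e. θ = 90° − 42.5° = 47.5° to the horizontal. Measuring y along the incline from the free-surface line, vertical depth h = y·sinθ with sinθ = 0.737277.
With the apex up, the centroid sits 2h/3 = 2 × 3.6/3 = 2.4 m below the apex, so y_c = 1.98 + 2.4 = 4.38 m and h_c = 4.38 × 0.737277 = 3.22927 m.
A = ½ × 2.4 × 3.6 = 4.32 m².
Resultant F = γ·h_c·A = 12.3606 × 3.22927 × 4.32 = 172.436 kN.
I_c = b·h³/36 = 2.4 × 3.6³/36 = 3.1104 m⁴.
Centre of pressure: y_p = y_c + I_c/(y_c·A) = 4.38 + 3.1104/(4.38 × 4.32) = 4.38 + 0.164384 = 4.54438 m along the plane.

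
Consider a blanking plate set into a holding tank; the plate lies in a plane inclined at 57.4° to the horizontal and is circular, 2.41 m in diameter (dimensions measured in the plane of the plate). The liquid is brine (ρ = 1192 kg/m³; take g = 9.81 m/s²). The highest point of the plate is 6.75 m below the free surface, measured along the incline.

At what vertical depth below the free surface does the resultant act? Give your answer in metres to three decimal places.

γ = ρg = 1192 × 9.81 / 1000 = 11.69352 kN/m³.
Let θ = 57.4° be the plate's angle to the horizontal; measure y along the incline from where the plane meets the free surface. Vertical depth h = y·sinθ with sinθ = 0.842452.
The centroid is at the centre, 1.205 m below the top of the plate, so y_c = 6.75 + 1.205 = 7.955 m and h_c = 7.955 × 0.842452 = 6.70171 m.
A = π(1.205)² = 4.56167 m².
Resultant F = γ·h_c·A = 11.69352 × 6.70171 × 4.56167 = 357.482 kN.
I_c = πr⁴/4 = π × 1.205⁴/4 = 1.65592 m⁴.
Centre of pressure: y_p = y_c + I_c/(y_c·A) = 7.955 + 1.65592/(7.955 × 4.56167) = 7.955 + 0.0456326 = 8.00063 m along the plane.
Vertically, h_p = y_p·sinθ = 8.00063 × 0.842452 = 6.74015 m.

h_p = 6.740 m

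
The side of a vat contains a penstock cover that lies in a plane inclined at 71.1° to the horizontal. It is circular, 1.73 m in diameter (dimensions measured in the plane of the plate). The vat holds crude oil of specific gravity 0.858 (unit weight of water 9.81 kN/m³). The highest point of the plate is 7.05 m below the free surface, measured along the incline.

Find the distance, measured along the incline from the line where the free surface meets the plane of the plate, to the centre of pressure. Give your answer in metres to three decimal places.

y_p = 7.939 m

γ = 0.858 × 9.81 = 8.41698 kN/m³.
Let θ = 71.1° be the plate's angle to the horizontal; measure y along the incline from where the plane meets the free surface. Vertical depth h = y·sinθ with sinθ = 0.946085.
The centroid is at the centre, 0.865 m below the top of the plate, so y_c = 7.05 + 0.865 = 7.915 m and h_c = 7.915 × 0.946085 = 7.48826 m.
A = π(0.865)² = 2.35062 m².
Resultant F = γ·h_c·A = 8.41698 × 7.48826 × 2.35062 = 148.156 kN.
I_c = πr⁴/4 = π × 0.865⁴/4 = 0.439698 m⁴.
Centre of pressure: y_p = y_c + I_c/(y_c·A) = 7.915 + 0.439698/(7.915 × 2.35062) = 7.915 + 0.0236331 = 7.93863 m along the plane.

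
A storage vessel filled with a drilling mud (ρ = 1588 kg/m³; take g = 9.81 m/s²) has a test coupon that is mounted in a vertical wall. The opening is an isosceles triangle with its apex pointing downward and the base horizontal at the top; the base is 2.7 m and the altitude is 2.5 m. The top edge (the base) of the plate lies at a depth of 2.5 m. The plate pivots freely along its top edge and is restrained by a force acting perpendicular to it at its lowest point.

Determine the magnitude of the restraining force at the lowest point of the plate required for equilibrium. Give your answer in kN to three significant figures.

γ = ρg = 1588 × 9.81 / 1000 = 15.57828 kN/m³.
With the apex down, the centroid sits h/3 = 2.5/3 = 0.833333 m below the base (the top edge), so the centroid depth is h_c = 2.5 + 0.833333 = 3.33333 m.
A = ½ × 2.7 × 2.5 = 3.375 m².
Resultant F = γ·h_c·A = 15.57828 × 3.33333 × 3.375 = 175.255 kN.
I_c = b·h³/36 = 2.7 × 2.5³/36 = 1.17188 m⁴.
Centre of pressure: y_p = y_c + I_c/(y_c·A) = 3.33333 + 1.17188/(3.33333 × 3.375) = 3.33333 + 0.104167 = 3.4375 m along the plane.
The resultant acts 0.833333 + 0.104167 = 0.9375 m (along the plate) below the hinge at the top edge, so the moment about the hinge is M = F × 0.9375 = 175.255 × 0.9375 = 164.302 kN·m.
A normal force at the bottom, 2.5 m from the hinge, must supply this moment: P = 164.302/2.5 = 65.7208 kN.

P ≈ 65.7 kN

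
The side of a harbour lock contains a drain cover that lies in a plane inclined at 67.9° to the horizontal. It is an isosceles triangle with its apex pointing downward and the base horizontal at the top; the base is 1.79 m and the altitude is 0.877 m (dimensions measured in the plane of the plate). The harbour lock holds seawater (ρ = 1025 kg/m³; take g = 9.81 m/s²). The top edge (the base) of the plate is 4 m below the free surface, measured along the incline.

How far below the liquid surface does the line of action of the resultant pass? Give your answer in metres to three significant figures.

γ = ρg = 1025 × 9.81 / 1000 = 10.05525 kN/m³.
Let θ = 67.9° be the plate's angle to the horizontal; measure y along the incline from where the plane meets the free surface. Vertical depth h = y·sinθ with sinθ = 0.926529.
With the apex down, the centroid sits h/3 = 0.877/3 = 0.292333 m below the base (the top edge), so y_c = 4 + 0.292333 = 4.29233 m and h_c = 4.29233 × 0.926529 = 3.97697 m.
A = ½ × 1.79 × 0.877 = 0.784915 m².
Resultant F = γ·h_c·A = 10.05525 × 3.97697 × 0.784915 = 31.3883 kN.
I_c = b·h³/36 = 1.79 × 0.877³/36 = 0.0335389 m⁴.
Centre of pressure: y_p = y_c + I_c/(y_c·A) = 4.29233 + 0.0335389/(4.29233 × 0.784915) = 4.29233 + 0.00995481 = 4.30228 m along the plane.
Vertically, h_p = y_p·sinθ = 4.30228 × 0.926529 = 3.98619 m.

h_p = 3.99 m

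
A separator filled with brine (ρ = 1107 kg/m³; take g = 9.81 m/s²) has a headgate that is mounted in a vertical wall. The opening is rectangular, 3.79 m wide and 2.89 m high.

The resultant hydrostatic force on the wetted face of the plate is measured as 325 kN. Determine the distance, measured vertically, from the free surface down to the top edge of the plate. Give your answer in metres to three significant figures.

γ = ρg = 1107 × 9.81 / 1000 = 10.85967 kN/m³.
A = 3.79 × 2.89 = 10.9531 m².
From F = γ·h_c·A, the centroid depth is h_c = 325/(10.85967 × 10.9531) = 2.73231 m.
The centroid lies 2.89/2 = 1.445 m below the top edge, so the top edge sits at h_top = 2.73231 − 1.445 = 1.28731 m below the surface.

d_top ≈ 1.29 m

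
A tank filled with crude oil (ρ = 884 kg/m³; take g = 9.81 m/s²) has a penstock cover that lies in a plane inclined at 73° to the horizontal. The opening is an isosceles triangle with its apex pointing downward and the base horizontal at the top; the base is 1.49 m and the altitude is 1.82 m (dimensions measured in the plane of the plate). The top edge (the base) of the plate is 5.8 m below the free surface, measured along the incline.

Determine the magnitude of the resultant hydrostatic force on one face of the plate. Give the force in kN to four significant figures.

F ≈ 72.04 kN

γ = ρg = 884 × 9.81 / 1000 = 8.67204 kN/m³.
Let θ = 73° be the plate's angle to the horizontal; measure y along the incline from where the plane meets the free surface. Vertical depth h = y·sinθ with sinθ = 0.956305.
With the apex down, the centroid sits h/3 = 1.82/3 = 0.606667 m below the base (the top edge), so y_c = 5.8 + 0.606667 = 6.40667 m and h_c = 6.40667 × 0.956305 = 6.12673 m.
A = ½ × 1.49 × 1.82 = 1.3559 m².
Resultant F = γ·h_c·A = 8.67204 × 6.12673 × 1.3559 = 72.0407 kN.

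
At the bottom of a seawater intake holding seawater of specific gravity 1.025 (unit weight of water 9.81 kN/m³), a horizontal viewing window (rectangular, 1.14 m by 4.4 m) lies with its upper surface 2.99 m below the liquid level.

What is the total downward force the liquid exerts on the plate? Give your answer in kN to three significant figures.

F ≈ 151 kN

γ = 1.025 × 9.81 = 10.05525 kN/m³.
The plate is horizontal, so pressure is uniform at p = γ·h = 10.05525 × 2.99 = 30.0652 kN/m².
A = 1.14 × 4.4 = 5.016 m².
F = p·A = 30.0652 × 5.016 = 150.807 kN.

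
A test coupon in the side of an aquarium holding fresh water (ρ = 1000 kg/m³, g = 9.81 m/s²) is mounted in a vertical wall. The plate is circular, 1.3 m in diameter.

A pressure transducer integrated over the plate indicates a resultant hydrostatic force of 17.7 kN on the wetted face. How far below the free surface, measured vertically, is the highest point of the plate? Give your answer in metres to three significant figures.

γ = ρg = 1000 × 9.81 = 9810 N/m³ = 9.81 kN/m³.
A = π(0.65)² = 1.32732 m².
From F = γ·h_c·A, the centroid depth is h_c = 17.7/(9.81 × 1.32732) = 1.35934 m.
The centroid is at the centre, 0.65 m below the top of the plate, so the highest point sits at h_top = 1.35934 − 0.65 = 0.70934 m below the surface.

d_top ≈ 0.709 m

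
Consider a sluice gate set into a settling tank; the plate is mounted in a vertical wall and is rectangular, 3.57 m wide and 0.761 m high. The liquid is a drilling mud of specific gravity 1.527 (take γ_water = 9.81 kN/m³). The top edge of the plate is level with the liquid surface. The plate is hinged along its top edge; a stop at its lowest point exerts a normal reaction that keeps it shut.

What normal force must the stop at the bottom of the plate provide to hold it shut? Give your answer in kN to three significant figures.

γ = 1.527 × 9.81 = 14.97987 kN/m³.
The centroid lies 0.761/2 = 0.3805 m below the top edge, so the centroid depth is h_c = 0.3805 m.
A = 3.57 × 0.761 = 2.71677 m².
Resultant F = γ·h_c·A = 14.97987 × 0.3805 × 2.71677 = 15.4852 kN.
I_c = b·h³/12 = 3.57 × 0.761³/12 = 0.131112 m⁴.
Centre of pressure: y_p = y_c + I_c/(y_c·A) = 0.3805 + 0.131112/(0.3805 × 2.71677) = 0.3805 + 0.126834 = 0.507334 m along the plane.
The resultant acts 0.3805 + 0.126834 = 0.507334 m (along the plate) below the hinge at the top edge, so the moment about the hinge is M = F × 0.507334 = 15.4852 × 0.507334 = 7.85617 kN·m.
A normal force at the bottom, 0.761 m from the hinge, must supply this moment: P = 7.85617/0.761 = 10.3235 kN.

P ≈ 10.3 kN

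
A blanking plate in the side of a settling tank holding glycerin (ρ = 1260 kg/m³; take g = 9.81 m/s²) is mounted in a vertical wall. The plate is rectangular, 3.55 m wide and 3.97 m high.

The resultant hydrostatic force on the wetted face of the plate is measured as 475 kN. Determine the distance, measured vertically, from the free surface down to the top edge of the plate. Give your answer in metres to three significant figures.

d_top ≈ 0.742 m

γ = ρg = 1260 × 9.81 / 1000 = 12.3606 kN/m³.
A = 3.55 × 3.97 = 14.0935 m².
From F = γ·h_c·A, the centroid depth is h_c = 475/(12.3606 × 14.0935) = 2.72669 m.
The centroid lies 3.97/2 = 1.985 m below the top edge, so the top edge sits at h_top = 2.72669 − 1.985 = 0.74169 m below the surface.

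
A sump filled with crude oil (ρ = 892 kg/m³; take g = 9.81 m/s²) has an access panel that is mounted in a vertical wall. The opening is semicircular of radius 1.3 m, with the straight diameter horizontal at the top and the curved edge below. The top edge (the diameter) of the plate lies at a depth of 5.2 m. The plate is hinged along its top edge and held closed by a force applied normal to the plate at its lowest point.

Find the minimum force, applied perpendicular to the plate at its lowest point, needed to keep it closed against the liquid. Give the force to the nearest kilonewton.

P ≈ 59 kN

γ = ρg = 892 × 9.81 / 1000 = 8.75052 kN/m³.
The centroid of a semicircle lies 4r/(3π) = 0.551737 m from the diameter, here below the top edge, so the centroid depth is h_c = 5.2 + 0.551737 = 5.75174 m.
A = πr²/2 = π × 1.3²/2 = 2.65465 m².
Resultant F = γ·h_c·A = 8.75052 × 5.75174 × 2.65465 = 133.61 kN.
I_c = (π/8 − 8/(9π))·r⁴ = 0.109757 × 1.3⁴ = 0.313477 m⁴.
Centre of pressure: y_p = y_c + I_c/(y_c·A) = 5.75174 + 0.313477/(5.75174 × 2.65465) = 5.75174 + 0.0205305 = 5.77227 m along the plane.
The resultant acts 0.551737 + 0.0205305 = 0.572268 m (along the plate) below the hinge at the top edge, so the moment about the hinge is M = F × 0.572268 = 133.61 × 0.572268 = 76.4607 kN·m.
A normal force at the bottom, 1.3 m from the hinge, must supply this moment: P = 76.4607/1.3 = 58.8159 kN.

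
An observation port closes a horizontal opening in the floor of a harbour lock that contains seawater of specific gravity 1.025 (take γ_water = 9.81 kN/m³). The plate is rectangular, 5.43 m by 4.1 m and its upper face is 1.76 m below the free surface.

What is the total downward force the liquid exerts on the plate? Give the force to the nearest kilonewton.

F ≈ 394 kN

γ = 1.025 × 9.81 = 10.05525 kN/m³.
The plate is horizontal, so pressure is uniform at p = γ·h = 10.05525 × 1.76 = 17.6972 kN/m².
A = 5.43 × 4.1 = 22.263 m².
F = p·A = 17.6972 × 22.263 = 393.993 kN.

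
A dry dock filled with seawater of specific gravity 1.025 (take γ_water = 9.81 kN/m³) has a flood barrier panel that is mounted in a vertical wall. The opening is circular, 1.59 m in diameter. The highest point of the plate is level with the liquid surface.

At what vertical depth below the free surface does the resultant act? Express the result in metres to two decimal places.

γ = 1.025 × 9.81 = 10.05525 kN/m³.
The centroid is at the centre, 0.795 m below the top of the plate, so the centroid depth is h_c = 0.795 m.
A = π(0.795)² = 1.98557 m².
Resultant F = γ·h_c·A = 10.05525 × 0.795 × 1.98557 = 15.8725 kN.
I_c = πr⁴/4 = π × 0.795⁴/4 = 0.313732 m⁴.
Centre of pressure: y_p = y_c + I_c/(y_c·A) = 0.795 + 0.313732/(0.795 × 1.98557) = 0.795 + 0.19875 = 0.99375 m along the plane.

h_p = 0.99 m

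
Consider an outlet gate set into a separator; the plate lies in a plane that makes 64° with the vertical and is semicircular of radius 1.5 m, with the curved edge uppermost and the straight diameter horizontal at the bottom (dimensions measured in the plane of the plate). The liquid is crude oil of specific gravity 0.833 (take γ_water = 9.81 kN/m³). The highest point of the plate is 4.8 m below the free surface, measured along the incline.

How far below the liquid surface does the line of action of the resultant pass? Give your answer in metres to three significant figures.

h_p = 2.49 m

γ = 0.833 × 9.81 = 8.17173 kN/m³.
The plate makes 64° with the vertical, i.e. θ = 90° − 64° = 26° to the horizontal. Measuring y along the incline from the free-surface line, vertical depth h = y·sinθ with sinθ = 0.438371.
The centroid lies 4r/(3π) = 0.63662 m above the diameter, so r − 4r/(3π) = 1.5 − 0.63662 = 0.86338 m below the topmost point, so y_c = 4.8 + 0.86338 = 5.66338 m and h_c = 5.66338 × 0.438371 = 2.48266 m.
A = πr²/2 = π × 1.5²/2 = 3.53429 m².
Resultant F = γ·h_c·A = 8.17173 × 2.48266 × 3.53429 = 71.7024 kN.
I_c = (π/8 − 8/(9π))·r⁴ = 0.109757 × 1.5⁴ = 0.555645 m⁴.
Centre of pressure: y_p = y_c + I_c/(y_c·A) = 5.66338 + 0.555645/(5.66338 × 3.53429) = 5.66338 + 0.02776 = 5.69114 m along the plane.
Vertically, h_p = y_p·sinθ = 5.69114 × 0.438371 = 2.49483 m.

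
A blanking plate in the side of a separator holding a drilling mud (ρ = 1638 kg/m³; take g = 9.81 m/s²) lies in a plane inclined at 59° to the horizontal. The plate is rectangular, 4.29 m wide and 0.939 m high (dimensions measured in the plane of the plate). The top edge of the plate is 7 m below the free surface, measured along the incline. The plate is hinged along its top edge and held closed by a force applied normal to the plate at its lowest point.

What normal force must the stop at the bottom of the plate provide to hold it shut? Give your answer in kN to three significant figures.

P ≈ 212 kN

γ = ρg = 1638 × 9.81 / 1000 = 16.06878 kN/m³.
Let θ = 59° be the plate's angle to the horizontal; measure y along the incline from where the plane meets the free surface. Vertical depth h = y·sinθ with sinθ = 0.857167.
The centroid lies 0.939/2 = 0.4695 m below the top edge, so y_c = 7 + 0.4695 = 7.4695 m and h_c = 7.4695 × 0.857167 = 6.40261 m.
A = 4.29 × 0.939 = 4.02831 m².
Resultant F = γ·h_c·A = 16.06878 × 6.40261 × 4.02831 = 414.441 kN.
I_c = b·h³/12 = 4.29 × 0.939³/12 = 0.295987 m⁴.
Centre of pressure: y_p = y_c + I_c/(y_c·A) = 7.4695 + 0.295987/(7.4695 × 4.02831) = 7.4695 + 0.0098369 = 7.47934 m along the plane.
The resultant acts 0.4695 + 0.0098369 = 0.479337 m (along the plate) below the hinge at the top edge, so the moment about the hinge is M = F × 0.479337 = 414.441 × 0.479337 = 198.657 kN·m.
A normal force at the bottom, 0.939 m from the hinge, must supply this moment: P = 198.657/0.939 = 211.562 kN.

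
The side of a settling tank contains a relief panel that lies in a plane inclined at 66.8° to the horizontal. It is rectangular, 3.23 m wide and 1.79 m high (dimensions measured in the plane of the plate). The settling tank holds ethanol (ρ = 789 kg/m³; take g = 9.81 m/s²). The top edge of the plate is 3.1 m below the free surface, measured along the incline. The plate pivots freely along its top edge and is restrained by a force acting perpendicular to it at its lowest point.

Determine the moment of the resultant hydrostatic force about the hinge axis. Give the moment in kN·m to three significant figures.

γ = ρg = 789 × 9.81 / 1000 = 7.74009 kN/m³.
Let θ = 66.8° be the plate's angle to the horizontal; measure y along the incline from where the plane meets the free surface. Vertical depth h = y·sinθ with sinθ = 0.919135.
The centroid lies 1.79/2 = 0.895 m below the top edge, so y_c = 3.1 + 0.895 = 3.995 m and h_c = 3.995 × 0.919135 = 3.67194 m.
A = 3.23 × 1.79 = 5.7817 m².
Resultant F = γ·h_c·A = 7.74009 × 3.67194 × 5.7817 = 164.323 kN.
I_c = b·h³/12 = 3.23 × 1.79³/12 = 1.54376 m⁴.
Centre of pressure: y_p = y_c + I_c/(y_c·A) = 3.995 + 1.54376/(3.995 × 5.7817) = 3.995 + 0.0668355 = 4.06184 m along the plane.
The resultant acts 0.895 + 0.0668355 = 0.961836 m (along the plate) below the hinge at the top edge, so the moment about the hinge is M = F × 0.961836 = 164.323 × 0.961836 = 158.052 kN·m.

M ≈ 158 kN·m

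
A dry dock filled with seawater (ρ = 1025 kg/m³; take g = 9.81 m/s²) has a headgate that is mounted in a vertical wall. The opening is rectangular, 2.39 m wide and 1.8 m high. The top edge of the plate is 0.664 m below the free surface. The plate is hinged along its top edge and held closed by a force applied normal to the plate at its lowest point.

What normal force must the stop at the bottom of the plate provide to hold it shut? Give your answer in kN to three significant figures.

γ = ρg = 1025 × 9.81 / 1000 = 10.05525 kN/m³.
The centroid lies 1.8/2 = 0.9 m below the top edge, so the centroid depth is h_c = 0.664 + 0.9 = 1.564 m.
A = 2.39 × 1.8 = 4.302 m².
Resultant F = γ·h_c·A = 10.05525 × 1.564 × 4.302 = 67.655 kN.
I_c = b·h³/12 = 2.39 × 1.8³/12 = 1.16154 m⁴.
Centre of pressure: y_p = y_c + I_c/(y_c·A) = 1.564 + 1.16154/(1.564 × 4.302) = 1.564 + 0.172634 = 1.73663 m along the plane.
The resultant acts 0.9 + 0.172634 = 1.07263 m (along the plate) below the hinge at the top edge, so the moment about the hinge is M = F × 1.07263 = 67.655 × 1.07263 = 72.5688 kN·m.
A normal force at the bottom, 1.8 m from the hinge, must supply this moment: P = 72.5688/1.8 = 40.316 kN.

P ≈ 40.3 kN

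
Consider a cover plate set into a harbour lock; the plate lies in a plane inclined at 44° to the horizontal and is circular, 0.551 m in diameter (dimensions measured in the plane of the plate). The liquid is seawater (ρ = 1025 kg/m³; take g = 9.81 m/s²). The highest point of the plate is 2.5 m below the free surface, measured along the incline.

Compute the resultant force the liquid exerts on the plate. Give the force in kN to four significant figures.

γ = ρg = 1025 × 9.81 / 1000 = 10.05525 kN/m³.
Let θ = 44° be the plate's angle to the horizontal; measure y along the incline from where the plane meets the free surface. Vertical depth h = y·sinθ with sinθ = 0.694658.
The centroid is at the centre, 0.2755 m below the top of the plate, so y_c = 2.5 + 0.2755 = 2.7755 m and h_c = 2.7755 × 0.694658 = 1.92802 m.
A = π(0.2755)² = 0.238448 m².
Resultant F = γ·h_c·A = 10.05525 × 1.92802 × 0.238448 = 4.62273 kN.

F ≈ 4.623 kN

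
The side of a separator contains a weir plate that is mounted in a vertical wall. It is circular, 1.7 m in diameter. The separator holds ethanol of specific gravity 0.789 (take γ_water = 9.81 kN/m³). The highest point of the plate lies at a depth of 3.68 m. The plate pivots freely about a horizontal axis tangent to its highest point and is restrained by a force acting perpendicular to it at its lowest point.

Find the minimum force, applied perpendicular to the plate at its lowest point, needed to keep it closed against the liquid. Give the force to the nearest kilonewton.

γ = 0.789 × 9.81 = 7.74009 kN/m³.
The centroid is at the centre, 0.85 m below the top of the plate, so the centroid depth is h_c = 3.68 + 0.85 = 4.53 m.
A = π(0.85)² = 2.2698 m².
Resultant F = γ·h_c·A = 7.74009 × 4.53 × 2.2698 = 79.5851 kN.
I_c = πr⁴/4 = π × 0.85⁴/4 = 0.409983 m⁴.
Centre of pressure: y_p = y_c + I_c/(y_c·A) = 4.53 + 0.409983/(4.53 × 2.2698) = 4.53 + 0.0398731 = 4.56987 m along the plane.
The resultant acts 0.85 + 0.0398731 = 0.889873 m (along the plate) below the hinge at the top edge, so the moment about the hinge is M = F × 0.889873 = 79.5851 × 0.889873 = 70.8206 kN·m.
A normal force at the bottom, 1.7 m from the hinge, must supply this moment: P = 70.8206/1.7 = 41.6592 kN.

P ≈ 42 kN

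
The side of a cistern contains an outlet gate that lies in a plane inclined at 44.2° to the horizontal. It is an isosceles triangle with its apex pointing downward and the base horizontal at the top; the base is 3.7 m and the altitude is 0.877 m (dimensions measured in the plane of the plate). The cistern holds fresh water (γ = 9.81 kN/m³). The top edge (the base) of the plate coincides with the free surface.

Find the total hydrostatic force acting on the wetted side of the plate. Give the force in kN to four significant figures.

γ = 9.81 kN/m³.
Let θ = 44.2° be the plate's angle to the horizontal; measure y along the incline from where the plane meets the free surface. Vertical depth h = y·sinθ with sinθ = 0.697165.
With the apex down, the centroid sits h/3 = 0.877/3 = 0.292333 m below the base (the top edge), so y_c = 0.292333 m and h_c = 0.292333 × 0.697165 = 0.203804 m.
A = ½ × 3.7 × 0.877 = 1.62245 m².
Resultant F = γ·h_c·A = 9.81 × 0.203804 × 1.62245 = 3.24379 kN.

F ≈ 3.244 kN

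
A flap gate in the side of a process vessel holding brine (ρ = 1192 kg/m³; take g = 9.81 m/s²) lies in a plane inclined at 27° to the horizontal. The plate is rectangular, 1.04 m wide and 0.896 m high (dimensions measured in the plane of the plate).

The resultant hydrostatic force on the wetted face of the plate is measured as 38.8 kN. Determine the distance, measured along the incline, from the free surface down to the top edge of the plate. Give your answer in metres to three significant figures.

γ = ρg = 1192 × 9.81 / 1000 = 11.69352 kN/m³.
A = 1.04 × 0.896 = 0.93184 m².
From F = γ·h_c·A, the centroid depth is h_c = 38.8/(11.69352 × 0.93184) = 3.56078 m.
Let θ = 27° be the plate's angle to the horizontal; measure y along the incline from where the plane meets the free surface. Vertical depth h = y·sinθ with sinθ = 0.453990.
Along the incline, y_c = h_c/sinθ = 3.56078/0.453990 = 7.8433 m.
The centroid lies 0.896/2 = 0.448 m below the top edge, so the top edge sits at y_top = 7.8433 − 0.448 = 7.3953 m along the incline.

y_top ≈ 7.40 m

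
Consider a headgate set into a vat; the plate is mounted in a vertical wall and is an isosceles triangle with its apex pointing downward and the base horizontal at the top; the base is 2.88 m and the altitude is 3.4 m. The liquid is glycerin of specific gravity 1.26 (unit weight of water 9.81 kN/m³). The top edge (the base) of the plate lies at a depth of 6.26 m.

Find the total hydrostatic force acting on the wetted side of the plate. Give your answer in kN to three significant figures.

F ≈ 447 kN

γ = 1.26 × 9.81 = 12.3606 kN/m³.
With the apex down, the centroid sits h/3 = 3.4/3 = 1.13333 m below the base (the top edge), so the centroid depth is h_c = 6.26 + 1.13333 = 7.39333 m.
A = ½ × 2.88 × 3.4 = 4.896 m².
Resultant F = γ·h_c·A = 12.3606 × 7.39333 × 4.896 = 447.426 kN.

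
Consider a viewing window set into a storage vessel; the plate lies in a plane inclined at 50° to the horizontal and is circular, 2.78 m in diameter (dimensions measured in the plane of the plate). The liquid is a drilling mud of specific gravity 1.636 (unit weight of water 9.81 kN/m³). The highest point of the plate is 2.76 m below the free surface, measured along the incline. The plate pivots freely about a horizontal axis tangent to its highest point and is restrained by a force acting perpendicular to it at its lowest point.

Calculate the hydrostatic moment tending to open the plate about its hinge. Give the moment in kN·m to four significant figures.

γ = 1.636 × 9.81 = 16.04916 kN/m³.
Let θ = 50° be the plate's angle to the horizontal; measure y along the incline from where the plane meets the free surface. Vertical depth h = y·sinθ with sinθ = 0.766044.
The centroid is at the centre, 1.39 m below the top of the plate, so y_c = 2.76 + 1.39 = 4.15 m and h_c = 4.15 × 0.766044 = 3.17908 m.
A = π(1.39)² = 6.06987 m².
Resultant F = γ·h_c·A = 16.04916 × 3.17908 × 6.06987 = 309.694 kN.
I_c = πr⁴/4 = π × 1.39⁴/4 = 2.9319 m⁴.
Centre of pressure: y_p = y_c + I_c/(y_c·A) = 4.15 + 2.9319/(4.15 × 6.06987) = 4.15 + 0.116392 = 4.26639 m along the plane.
The resultant acts 1.39 + 0.116392 = 1.50639 m (along the plate) below the hinge at the top edge, so the moment about the hinge is M = F × 1.50639 = 309.694 × 1.50639 = 466.52 kN·m.

M ≈ 466.5 kN·m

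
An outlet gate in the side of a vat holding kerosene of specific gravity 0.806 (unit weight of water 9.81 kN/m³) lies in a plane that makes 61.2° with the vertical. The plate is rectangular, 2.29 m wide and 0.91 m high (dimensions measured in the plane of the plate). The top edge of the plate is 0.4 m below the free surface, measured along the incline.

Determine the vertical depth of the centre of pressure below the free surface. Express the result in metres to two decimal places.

h_p = 0.45 m

γ = 0.806 × 9.81 = 7.90686 kN/m³.
The plate makes 61.2° with the vertical, i.e. θ = 90° − 61.2° = 28.8° to the horizontal. Measuring y along the incline from the free-surface line, vertical depth h = y·sinθ with sinθ = 0.481754.
The centroid lies 0.91/2 = 0.455 m below the top edge, so y_c = 0.4 + 0.455 = 0.855 m and h_c = 0.855 × 0.481754 = 0.4119 m.
A = 2.29 × 0.91 = 2.0839 m².
Resultant F = γ·h_c·A = 7.90686 × 0.4119 × 2.0839 = 6.78692 kN.
I_c = b·h³/12 = 2.29 × 0.91³/12 = 0.143806 m⁴.
Centre of pressure: y_p = y_c + I_c/(y_c·A) = 0.855 + 0.143806/(0.855 × 2.0839) = 0.855 + 0.0807112 = 0.935711 m along the plane.
Vertically, h_p = y_p·sinθ = 0.935711 × 0.481754 = 0.450783 m.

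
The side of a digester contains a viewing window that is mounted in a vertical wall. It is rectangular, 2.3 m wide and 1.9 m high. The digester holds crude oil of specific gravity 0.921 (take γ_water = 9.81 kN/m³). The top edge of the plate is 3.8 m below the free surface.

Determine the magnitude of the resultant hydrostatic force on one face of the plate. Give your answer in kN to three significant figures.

γ = 0.921 × 9.81 = 9.03501 kN/m³.
The centroid lies 1.9/2 = 0.95 m below the top edge, so the centroid depth is h_c = 3.8 + 0.95 = 4.75 m.
A = 2.3 × 1.9 = 4.37 m².
Resultant F = γ·h_c·A = 9.03501 × 4.75 × 4.37 = 187.544 kN.

F ≈ 188 kN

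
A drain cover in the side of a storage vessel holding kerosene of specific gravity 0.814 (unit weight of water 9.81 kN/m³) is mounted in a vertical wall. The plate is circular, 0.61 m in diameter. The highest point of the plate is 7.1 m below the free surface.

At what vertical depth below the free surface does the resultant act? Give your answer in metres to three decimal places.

h_p = 7.408 m

γ = 0.814 × 9.81 = 7.98534 kN/m³.
The centroid is at the centre, 0.305 m below the top of the plate, so the centroid depth is h_c = 7.1 + 0.305 = 7.405 m.
A = π(0.305)² = 0.292247 m².
Resultant F = γ·h_c·A = 7.98534 × 7.405 × 0.292247 = 17.281 kN.
I_c = πr⁴/4 = π × 0.305⁴/4 = 0.00679656 m⁴.
Centre of pressure: y_p = y_c + I_c/(y_c·A) = 7.405 + 0.00679656/(7.405 × 0.292247) = 7.405 + 0.00314061 = 7.40814 m along the plane.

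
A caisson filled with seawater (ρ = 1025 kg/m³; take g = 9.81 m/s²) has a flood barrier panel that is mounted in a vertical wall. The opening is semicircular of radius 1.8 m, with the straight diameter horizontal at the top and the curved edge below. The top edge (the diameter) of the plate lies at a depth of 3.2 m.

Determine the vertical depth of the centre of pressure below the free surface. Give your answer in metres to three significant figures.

γ = ρg = 1025 × 9.81 / 1000 = 10.05525 kN/m³.
The centroid of a semicircle lies 4r/(3π) = 0.763944 m from the diameter, here below the top edge, so the centroid depth is h_c = 3.2 + 0.763944 = 3.96394 m.
A = πr²/2 = π × 1.8²/2 = 5.08938 m².
Resultant F = γ·h_c·A = 10.05525 × 3.96394 × 5.08938 = 202.855 kN.
I_c = (π/8 − 8/(9π))·r⁴ = 0.109757 × 1.8⁴ = 1.15219 m⁴.
Centre of pressure: y_p = y_c + I_c/(y_c·A) = 3.96394 + 1.15219/(3.96394 × 5.08938) = 3.96394 + 0.0571126 = 4.02105 m along the plane.

h_p = 4.02 m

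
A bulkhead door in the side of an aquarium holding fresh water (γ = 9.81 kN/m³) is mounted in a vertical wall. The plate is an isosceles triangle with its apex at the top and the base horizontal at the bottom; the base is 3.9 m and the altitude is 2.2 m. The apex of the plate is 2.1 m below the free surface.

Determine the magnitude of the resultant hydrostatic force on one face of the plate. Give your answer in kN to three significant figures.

γ = 9.81 kN/m³.
With the apex up, the centroid sits 2h/3 = 2 × 2.2/3 = 1.46667 m below the apex, so the centroid depth is h_c = 2.1 + 1.46667 = 3.56667 m.
A = ½ × 3.9 × 2.2 = 4.29 m².
Resultant F = γ·h_c·A = 9.81 × 3.56667 × 4.29 = 150.103 kN.

F ≈ 150 kN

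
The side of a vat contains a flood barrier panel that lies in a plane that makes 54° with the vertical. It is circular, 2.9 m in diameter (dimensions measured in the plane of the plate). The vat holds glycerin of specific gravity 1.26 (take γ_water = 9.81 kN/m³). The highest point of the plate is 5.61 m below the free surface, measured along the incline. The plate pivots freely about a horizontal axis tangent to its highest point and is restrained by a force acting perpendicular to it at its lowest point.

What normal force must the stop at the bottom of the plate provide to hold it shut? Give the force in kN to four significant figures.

γ = 1.26 × 9.81 = 12.3606 kN/m³.
The plate makes 54° with the vertical, i.e. θ = 90° − 54° = 36° to the horizontal. Measuring y along the incline from the free-surface line, vertical depth h = y·sinθ with sinθ = 0.587785.
The centroid is at the centre, 1.45 m below the top of the plate, so y_c = 5.61 + 1.45 = 7.06 m and h_c = 7.06 × 0.587785 = 4.14976 m.
A = π(1.45)² = 6.6052 m².
Resultant F = γ·h_c·A = 12.3606 × 4.14976 × 6.6052 = 338.804 kN.
I_c = πr⁴/4 = π × 1.45⁴/4 = 3.47186 m⁴.
Centre of pressure: y_p = y_c + I_c/(y_c·A) = 7.06 + 3.47186/(7.06 × 6.6052) = 7.06 + 0.0744512 = 7.13445 m along the plane.
The resultant acts 1.45 + 0.0744512 = 1.52445 m (along the plate) below the hinge at the top edge, so the moment about the hinge is M = F × 1.52445 = 338.804 × 1.52445 = 516.49 kN·m.
A normal force at the bottom, 2.9 m from the hinge, must supply this moment: P = 516.49/2.9 = 178.1 kN.

P ≈ 178.1 kN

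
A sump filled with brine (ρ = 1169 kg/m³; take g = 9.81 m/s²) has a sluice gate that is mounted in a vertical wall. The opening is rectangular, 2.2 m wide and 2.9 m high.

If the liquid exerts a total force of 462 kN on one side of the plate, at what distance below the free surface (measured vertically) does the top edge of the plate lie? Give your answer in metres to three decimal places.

d_top ≈ 4.864 m

γ = ρg = 1169 × 9.81 / 1000 = 11.46789 kN/m³.
A = 2.2 × 2.9 = 6.38 m².
From F = γ·h_c·A, the centroid depth is h_c = 462/(11.46789 × 6.38) = 6.31448 m.
The centroid lies 2.9/2 = 1.45 m below the top edge, so the top edge sits at h_top = 6.31448 − 1.45 = 4.86448 m below the surface.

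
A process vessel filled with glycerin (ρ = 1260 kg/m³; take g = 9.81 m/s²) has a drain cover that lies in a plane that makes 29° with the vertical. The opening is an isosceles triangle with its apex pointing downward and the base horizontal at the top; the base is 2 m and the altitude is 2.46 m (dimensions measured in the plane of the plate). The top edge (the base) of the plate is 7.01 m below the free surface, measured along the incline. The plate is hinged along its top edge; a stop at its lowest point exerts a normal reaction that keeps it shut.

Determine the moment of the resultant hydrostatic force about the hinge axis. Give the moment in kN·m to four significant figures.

M ≈ 179.7 kN·m

γ = ρg = 1260 × 9.81 / 1000 = 12.3606 kN/m³.
The plate makes 29° with the vertical, i.e. θ = 90° − 29° = 61° to the horizontal. Measuring y along the incline from the free-surface line, vertical depth h = y·sinθ with sinθ = 0.874620.
With the apex down, the centroid sits h/3 = 2.46/3 = 0.82 m below the base (the top edge), so y_c = 7.01 + 0.82 = 7.83 m and h_c = 7.83 × 0.874620 = 6.84827 m.
A = ½ × 2 × 2.46 = 2.46 m².
Resultant F = γ·h_c·A = 12.3606 × 6.84827 × 2.46 = 208.236 kN.
I_c = b·h³/36 = 2 × 2.46³/36 = 0.827052 m⁴.
Centre of pressure: y_p = y_c + I_c/(y_c·A) = 7.83 + 0.827052/(7.83 × 2.46) = 7.83 + 0.0429374 = 7.87294 m along the plane.
The resultant acts 0.82 + 0.0429374 = 0.862937 m (along the plate) below the hinge at the top edge, so the moment about the hinge is M = F × 0.862937 = 208.236 × 0.862937 = 179.695 kN·m.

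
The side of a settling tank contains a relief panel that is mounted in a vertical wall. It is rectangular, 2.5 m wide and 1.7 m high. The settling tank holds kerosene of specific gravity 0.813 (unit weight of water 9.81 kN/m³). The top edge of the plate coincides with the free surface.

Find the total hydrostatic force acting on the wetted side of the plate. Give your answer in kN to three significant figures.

F ≈ 28.8 kN

γ = 0.813 × 9.81 = 7.97553 kN/m³.
The centroid lies 1.7/2 = 0.85 m below the top edge, so the centroid depth is h_c = 0.85 m.
A = 2.5 × 1.7 = 4.25 m².
Resultant F = γ·h_c·A = 7.97553 × 0.85 × 4.25 = 28.8116 kN.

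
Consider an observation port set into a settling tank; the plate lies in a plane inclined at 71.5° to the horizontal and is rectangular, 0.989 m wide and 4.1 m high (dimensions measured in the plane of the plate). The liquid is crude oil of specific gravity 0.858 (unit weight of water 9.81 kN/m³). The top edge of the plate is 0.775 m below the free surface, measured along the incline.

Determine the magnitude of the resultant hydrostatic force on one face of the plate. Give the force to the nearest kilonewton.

F ≈ 91 kN

γ = 0.858 × 9.81 = 8.41698 kN/m³.
Let θ = 71.5° be the plate's angle to the horizontal; measure y along the incline from where the plane meets the free surface. Vertical depth h = y·sinθ with sinθ = 0.948324.
The centroid lies 4.1/2 = 2.05 m below the top edge, so y_c = 0.775 + 2.05 = 2.825 m and h_c = 2.825 × 0.948324 = 2.67902 m.
A = 0.989 × 4.1 = 4.0549 m².
Resultant F = γ·h_c·A = 8.41698 × 2.67902 × 4.0549 = 91.435 kN.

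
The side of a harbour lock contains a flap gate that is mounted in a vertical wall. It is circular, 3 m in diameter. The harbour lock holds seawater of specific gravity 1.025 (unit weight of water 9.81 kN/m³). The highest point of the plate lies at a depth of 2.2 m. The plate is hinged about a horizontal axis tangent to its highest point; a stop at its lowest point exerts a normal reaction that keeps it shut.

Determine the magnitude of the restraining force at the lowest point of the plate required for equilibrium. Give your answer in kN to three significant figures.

γ = 1.025 × 9.81 = 10.05525 kN/m³.
The centroid is at the centre, 1.5 m below the top of the plate, so the centroid depth is h_c = 2.2 + 1.5 = 3.7 m.
A = π(1.5)² = 7.06858 m².
Resultant F = γ·h_c·A = 10.05525 × 3.7 × 7.06858 = 262.982 kN.
I_c = πr⁴/4 = π × 1.5⁴/4 = 3.97608 m⁴.
Centre of pressure: y_p = y_c + I_c/(y_c·A) = 3.7 + 3.97608/(3.7 × 7.06858) = 3.7 + 0.152027 = 3.85203 m along the plane.
The resultant acts 1.5 + 0.152027 = 1.65203 m (along the plate) below the hinge at the top edge, so the moment about the hinge is M = F × 1.65203 = 262.982 × 1.65203 = 434.454 kN·m.
A normal force at the bottom, 3 m from the hinge, must supply this moment: P = 434.454/3 = 144.818 kN.

P ≈ 145 kN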